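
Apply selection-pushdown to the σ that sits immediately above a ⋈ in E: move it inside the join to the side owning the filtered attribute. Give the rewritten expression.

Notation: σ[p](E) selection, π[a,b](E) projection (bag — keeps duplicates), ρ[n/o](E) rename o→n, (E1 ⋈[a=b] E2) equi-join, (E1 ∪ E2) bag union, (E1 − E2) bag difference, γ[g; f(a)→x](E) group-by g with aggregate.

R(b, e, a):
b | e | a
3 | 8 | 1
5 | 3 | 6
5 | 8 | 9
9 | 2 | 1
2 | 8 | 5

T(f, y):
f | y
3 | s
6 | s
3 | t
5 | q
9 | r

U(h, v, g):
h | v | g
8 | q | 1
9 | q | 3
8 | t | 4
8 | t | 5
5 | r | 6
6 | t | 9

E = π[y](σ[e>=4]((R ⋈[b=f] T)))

σ filters on e, owned by the left side.
E' = π[y]((σ[e>=4](R) ⋈[b=f] T))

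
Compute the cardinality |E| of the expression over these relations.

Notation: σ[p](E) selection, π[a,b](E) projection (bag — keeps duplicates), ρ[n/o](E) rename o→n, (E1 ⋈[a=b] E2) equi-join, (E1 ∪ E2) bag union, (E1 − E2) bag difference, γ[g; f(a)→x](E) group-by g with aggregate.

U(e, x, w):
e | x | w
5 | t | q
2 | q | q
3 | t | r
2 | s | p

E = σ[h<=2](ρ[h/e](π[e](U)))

Row counts bottom-up:
  U → 4
  π[e](U) → 4
  ρ[h/e](π[e](U)) → 4
  σ[h<=2](ρ[h/e](π[e](U))) → 2

|E| = 2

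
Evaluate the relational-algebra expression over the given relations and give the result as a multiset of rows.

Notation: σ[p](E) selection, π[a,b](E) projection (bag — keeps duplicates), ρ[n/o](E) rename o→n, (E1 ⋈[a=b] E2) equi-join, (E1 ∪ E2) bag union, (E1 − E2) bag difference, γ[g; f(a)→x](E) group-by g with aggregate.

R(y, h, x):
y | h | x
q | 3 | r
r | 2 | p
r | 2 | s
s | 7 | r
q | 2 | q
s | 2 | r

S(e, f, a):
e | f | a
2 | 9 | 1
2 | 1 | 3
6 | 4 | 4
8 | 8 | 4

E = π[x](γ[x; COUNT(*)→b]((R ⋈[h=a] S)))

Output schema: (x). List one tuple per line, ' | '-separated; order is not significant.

Stepwise |·|:
  R → 6
  S → 4
  (R ⋈[h=a] S) → 1
  γ[x; COUNT(*)→b]((R ⋈[h=a] S)) → 1
  π[x](γ[x; COUNT(*)→b]((R ⋈[h=a] S))) → 1

== RESULT ==
x
r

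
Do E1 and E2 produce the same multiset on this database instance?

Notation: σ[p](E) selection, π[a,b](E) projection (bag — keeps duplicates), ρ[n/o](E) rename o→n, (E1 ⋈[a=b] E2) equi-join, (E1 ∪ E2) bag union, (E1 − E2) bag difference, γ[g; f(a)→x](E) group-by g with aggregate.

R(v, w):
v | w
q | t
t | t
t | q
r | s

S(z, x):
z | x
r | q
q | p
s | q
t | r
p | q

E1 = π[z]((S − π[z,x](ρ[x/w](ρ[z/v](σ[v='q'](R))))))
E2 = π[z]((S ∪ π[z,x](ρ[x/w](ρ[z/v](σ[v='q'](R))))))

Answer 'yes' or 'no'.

E1 stepwise |·|:
  S → 5
  R → 4
  σ[v='q'](R) → 1
  ρ[z/v](σ[v='q'](R)) → 1
  ρ[x/w](ρ[z/v](σ[v='q'](R))) → 1
  π[z,x](ρ[x/w](ρ[z/v](σ[v='q'](R)))) → 1
  (S − π[z,x](ρ[x/w](ρ[z/v](σ[v='q'](R))))) → 5
  π[z]((S − π[z,x](ρ[x/w](ρ[z/v](σ[v='q'](R)))))) → 5
E2 stepwise |·|:
  S → 5
  R → 4
  σ[v='q'](R) → 1
  ρ[z/v](σ[v='q'](R)) → 1
  ρ[x/w](ρ[z/v](σ[v='q'](R))) → 1
  π[z,x](ρ[x/w](ρ[z/v](σ[v='q'](R)))) → 1
  (S ∪ π[z,x](ρ[x/w](ρ[z/v](σ[v='q'](R))))) → 6
  π[z]((S ∪ π[z,x](ρ[x/w](ρ[z/v](σ[v='q'](R)))))) → 6

E1 result:
z
p
q
r
s
t
E2 result:
z
p
q
q
r
s
t
Witness: ('q',) appears 1× in E1 but 2× in E2.

no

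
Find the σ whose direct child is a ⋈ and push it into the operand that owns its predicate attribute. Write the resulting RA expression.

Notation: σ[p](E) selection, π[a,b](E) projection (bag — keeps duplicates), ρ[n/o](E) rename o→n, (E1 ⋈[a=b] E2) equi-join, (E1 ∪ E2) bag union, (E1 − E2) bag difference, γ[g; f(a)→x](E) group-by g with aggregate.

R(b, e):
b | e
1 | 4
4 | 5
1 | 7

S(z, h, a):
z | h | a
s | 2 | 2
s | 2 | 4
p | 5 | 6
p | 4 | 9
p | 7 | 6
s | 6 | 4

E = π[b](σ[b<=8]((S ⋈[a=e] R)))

σ filters on b, owned by the right side.
E' = π[b]((S ⋈[a=e] σ[b<=8](R)))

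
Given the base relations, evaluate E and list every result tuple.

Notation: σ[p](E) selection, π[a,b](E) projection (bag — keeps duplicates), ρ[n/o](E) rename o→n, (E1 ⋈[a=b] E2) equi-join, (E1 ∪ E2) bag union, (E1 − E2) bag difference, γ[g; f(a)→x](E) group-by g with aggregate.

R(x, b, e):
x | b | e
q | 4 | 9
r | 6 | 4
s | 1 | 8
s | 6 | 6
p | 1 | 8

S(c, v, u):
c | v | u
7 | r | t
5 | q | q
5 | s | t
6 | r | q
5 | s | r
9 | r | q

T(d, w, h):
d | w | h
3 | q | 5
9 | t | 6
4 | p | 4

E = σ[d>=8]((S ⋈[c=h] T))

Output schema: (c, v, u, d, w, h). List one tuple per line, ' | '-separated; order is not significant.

Stepwise |·|:
  S → 6
  T → 3
  (S ⋈[c=h] T) → 4
  σ[d>=8]((S ⋈[c=h] T)) → 1

== RESULT ==
c | v | u | d | w | h
6 | r | q | 9 | t | 6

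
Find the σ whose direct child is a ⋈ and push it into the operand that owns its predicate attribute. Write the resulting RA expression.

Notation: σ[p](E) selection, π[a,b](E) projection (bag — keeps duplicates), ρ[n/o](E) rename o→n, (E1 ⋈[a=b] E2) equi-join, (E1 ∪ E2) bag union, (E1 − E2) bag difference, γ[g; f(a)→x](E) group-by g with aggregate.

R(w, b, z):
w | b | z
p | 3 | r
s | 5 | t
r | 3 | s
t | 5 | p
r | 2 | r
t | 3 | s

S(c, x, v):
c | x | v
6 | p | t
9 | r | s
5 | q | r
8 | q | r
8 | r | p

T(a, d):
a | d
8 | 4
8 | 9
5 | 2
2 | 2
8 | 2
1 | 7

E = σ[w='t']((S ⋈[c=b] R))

σ filters on w, owned by the right side.
E' = (S ⋈[c=b] σ[w='t'](R))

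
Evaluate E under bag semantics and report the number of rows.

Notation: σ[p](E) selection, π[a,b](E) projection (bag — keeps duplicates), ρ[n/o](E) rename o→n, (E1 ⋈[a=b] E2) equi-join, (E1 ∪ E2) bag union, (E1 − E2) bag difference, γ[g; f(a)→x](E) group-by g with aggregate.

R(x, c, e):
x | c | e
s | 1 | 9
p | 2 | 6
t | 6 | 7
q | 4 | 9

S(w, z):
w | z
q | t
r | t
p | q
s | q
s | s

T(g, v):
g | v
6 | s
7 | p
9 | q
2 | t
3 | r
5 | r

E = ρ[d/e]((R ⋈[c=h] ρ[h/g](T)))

Stepwise |·|:
  R → 4
  T → 6
  ρ[h/g](T) → 6
  (R ⋈[c=h] ρ[h/g](T)) → 2
  ρ[d/e]((R ⋈[c=h] ρ[h/g](T))) → 2

|E| = 2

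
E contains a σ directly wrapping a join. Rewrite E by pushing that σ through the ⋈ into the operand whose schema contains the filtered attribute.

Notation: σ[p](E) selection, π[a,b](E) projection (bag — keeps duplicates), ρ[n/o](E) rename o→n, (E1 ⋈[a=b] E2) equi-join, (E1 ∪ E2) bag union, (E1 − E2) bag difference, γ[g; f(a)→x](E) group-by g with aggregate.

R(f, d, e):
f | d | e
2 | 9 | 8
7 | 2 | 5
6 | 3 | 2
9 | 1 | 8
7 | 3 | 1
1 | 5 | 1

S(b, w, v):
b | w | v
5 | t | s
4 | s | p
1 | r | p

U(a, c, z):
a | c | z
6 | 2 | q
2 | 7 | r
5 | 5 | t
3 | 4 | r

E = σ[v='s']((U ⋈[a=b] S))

σ filters on v, owned by the right side.
E' = (U ⋈[a=b] σ[v='s'](S))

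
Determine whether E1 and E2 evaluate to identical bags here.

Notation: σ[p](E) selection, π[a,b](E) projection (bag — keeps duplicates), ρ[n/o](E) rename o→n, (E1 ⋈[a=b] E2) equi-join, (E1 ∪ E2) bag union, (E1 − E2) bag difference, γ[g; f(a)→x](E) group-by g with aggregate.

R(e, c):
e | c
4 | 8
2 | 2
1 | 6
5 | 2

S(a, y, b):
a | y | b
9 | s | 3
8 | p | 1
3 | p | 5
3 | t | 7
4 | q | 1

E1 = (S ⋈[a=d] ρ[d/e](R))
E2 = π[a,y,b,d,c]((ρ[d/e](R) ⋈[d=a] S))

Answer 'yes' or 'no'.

E1 per-node cardinality:
  S → 5
  R → 4
  ρ[d/e](R) → 4
  (S ⋈[a=d] ρ[d/e](R)) → 1
E2 per-node cardinality:
  R → 4
  ρ[d/e](R) → 4
  S → 5
  (ρ[d/e](R) ⋈[d=a] S) → 1
  π[a,y,b,d,c]((ρ[d/e](R) ⋈[d=a] S)) → 1

E1 and E2 produce the same multiset:
a | y | b | d | c
4 | q | 1 | 4 | 8

yes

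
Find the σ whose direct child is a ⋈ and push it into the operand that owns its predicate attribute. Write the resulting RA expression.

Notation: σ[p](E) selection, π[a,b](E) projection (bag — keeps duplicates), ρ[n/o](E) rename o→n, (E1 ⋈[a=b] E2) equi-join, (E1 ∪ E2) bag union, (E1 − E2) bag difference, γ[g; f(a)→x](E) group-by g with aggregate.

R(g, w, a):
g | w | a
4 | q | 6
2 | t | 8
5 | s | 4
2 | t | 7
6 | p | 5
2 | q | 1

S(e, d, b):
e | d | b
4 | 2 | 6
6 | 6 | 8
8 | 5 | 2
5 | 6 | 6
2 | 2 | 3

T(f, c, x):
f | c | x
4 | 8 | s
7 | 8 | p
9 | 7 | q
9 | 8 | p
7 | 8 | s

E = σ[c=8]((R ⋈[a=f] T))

σ filters on c, owned by the right side.
E' = (R ⋈[a=f] σ[c=8](T))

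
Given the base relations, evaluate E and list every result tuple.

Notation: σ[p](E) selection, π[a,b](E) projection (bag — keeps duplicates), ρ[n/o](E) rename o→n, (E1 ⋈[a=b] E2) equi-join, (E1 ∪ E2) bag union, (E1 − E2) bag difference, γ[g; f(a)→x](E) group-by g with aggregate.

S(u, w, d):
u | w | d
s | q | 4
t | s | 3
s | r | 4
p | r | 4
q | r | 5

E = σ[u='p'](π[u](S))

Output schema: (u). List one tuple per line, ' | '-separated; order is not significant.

Stepwise |·|:
  S → 5
  π[u](S) → 5
  σ[u='p'](π[u](S)) → 1

== RESULT ==
u
p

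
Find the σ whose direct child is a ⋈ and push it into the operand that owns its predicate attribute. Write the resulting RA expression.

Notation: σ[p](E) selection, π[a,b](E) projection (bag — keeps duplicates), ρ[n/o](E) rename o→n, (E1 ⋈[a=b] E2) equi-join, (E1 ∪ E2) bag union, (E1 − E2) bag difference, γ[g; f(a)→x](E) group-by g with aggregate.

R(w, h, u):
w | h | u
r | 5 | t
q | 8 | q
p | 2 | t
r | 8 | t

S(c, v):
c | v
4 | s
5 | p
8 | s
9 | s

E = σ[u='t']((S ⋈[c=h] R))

σ filters on u, owned by the right side.
E' = (S ⋈[c=h] σ[u='t'](R))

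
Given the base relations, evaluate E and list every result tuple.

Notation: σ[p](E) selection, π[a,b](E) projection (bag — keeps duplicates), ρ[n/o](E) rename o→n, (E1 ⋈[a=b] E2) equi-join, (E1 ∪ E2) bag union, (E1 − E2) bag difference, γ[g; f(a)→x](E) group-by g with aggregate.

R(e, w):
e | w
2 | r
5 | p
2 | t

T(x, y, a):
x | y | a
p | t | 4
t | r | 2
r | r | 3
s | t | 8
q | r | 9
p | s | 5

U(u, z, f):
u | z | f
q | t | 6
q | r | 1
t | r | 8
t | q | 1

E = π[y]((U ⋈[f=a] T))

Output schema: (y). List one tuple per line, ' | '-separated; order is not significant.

Subexpression sizes:
  U → 4
  T → 6
  (U ⋈[f=a] T) → 1
  π[y]((U ⋈[f=a] T)) → 1

== RESULT ==
y
t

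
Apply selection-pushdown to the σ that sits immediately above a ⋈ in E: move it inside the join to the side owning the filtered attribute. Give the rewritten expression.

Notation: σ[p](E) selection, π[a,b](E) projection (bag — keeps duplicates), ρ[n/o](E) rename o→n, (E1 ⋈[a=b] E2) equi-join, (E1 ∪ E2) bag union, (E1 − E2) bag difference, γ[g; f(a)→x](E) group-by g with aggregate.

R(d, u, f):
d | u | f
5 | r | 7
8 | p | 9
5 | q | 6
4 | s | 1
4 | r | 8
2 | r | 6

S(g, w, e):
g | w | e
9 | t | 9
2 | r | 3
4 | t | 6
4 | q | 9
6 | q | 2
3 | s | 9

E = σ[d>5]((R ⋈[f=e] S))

σ filters on d, owned by the left side.
E' = (σ[d>5](R) ⋈[f=e] S)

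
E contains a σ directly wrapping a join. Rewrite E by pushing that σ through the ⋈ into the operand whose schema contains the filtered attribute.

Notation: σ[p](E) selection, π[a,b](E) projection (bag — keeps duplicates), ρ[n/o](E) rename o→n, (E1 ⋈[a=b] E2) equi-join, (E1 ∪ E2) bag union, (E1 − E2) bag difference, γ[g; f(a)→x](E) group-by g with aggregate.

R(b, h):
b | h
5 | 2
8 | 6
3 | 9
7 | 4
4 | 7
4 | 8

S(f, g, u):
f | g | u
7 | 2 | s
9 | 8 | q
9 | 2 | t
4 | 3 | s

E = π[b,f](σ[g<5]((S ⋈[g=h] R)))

σ filters on g, owned by the left side.
E' = π[b,f]((σ[g<5](S) ⋈[g=h] R))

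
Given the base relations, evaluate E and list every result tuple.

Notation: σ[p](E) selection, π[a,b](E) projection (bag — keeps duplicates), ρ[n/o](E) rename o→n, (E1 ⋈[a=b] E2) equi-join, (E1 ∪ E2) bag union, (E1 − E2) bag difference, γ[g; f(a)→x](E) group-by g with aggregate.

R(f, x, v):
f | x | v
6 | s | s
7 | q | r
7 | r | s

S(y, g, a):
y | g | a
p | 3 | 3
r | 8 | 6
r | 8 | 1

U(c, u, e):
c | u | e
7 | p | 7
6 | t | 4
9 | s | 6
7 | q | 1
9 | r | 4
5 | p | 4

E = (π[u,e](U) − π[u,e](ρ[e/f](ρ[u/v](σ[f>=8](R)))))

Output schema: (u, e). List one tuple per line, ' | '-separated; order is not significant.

Stepwise |·|:
  U → 6
  π[u,e](U) → 6
  R → 3
  σ[f>=8](R) → 0
  ρ[u/v](σ[f>=8](R)) → 0
  ρ[e/f](ρ[u/v](σ[f>=8](R))) → 0
  π[u,e](ρ[e/f](ρ[u/v](σ[f>=8](R)))) → 0
  (π[u,e](U) − π[u,e](ρ[e/f](ρ[u/v](σ[f>=8](R))))) → 6

== RESULT ==
u | e
p | 4
p | 7
q | 1
r | 4
s | 6
t | 4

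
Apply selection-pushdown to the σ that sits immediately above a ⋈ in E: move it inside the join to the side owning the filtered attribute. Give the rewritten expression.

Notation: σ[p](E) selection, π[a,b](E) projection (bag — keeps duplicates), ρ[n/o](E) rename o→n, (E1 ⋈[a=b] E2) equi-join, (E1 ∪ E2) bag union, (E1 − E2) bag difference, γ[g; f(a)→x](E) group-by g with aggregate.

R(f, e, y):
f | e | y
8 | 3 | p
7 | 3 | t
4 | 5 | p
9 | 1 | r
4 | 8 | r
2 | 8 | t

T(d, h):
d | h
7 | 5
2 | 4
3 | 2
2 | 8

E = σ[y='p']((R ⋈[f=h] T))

σ filters on y, owned by the left side.
E' = (σ[y='p'](R) ⋈[f=h] T)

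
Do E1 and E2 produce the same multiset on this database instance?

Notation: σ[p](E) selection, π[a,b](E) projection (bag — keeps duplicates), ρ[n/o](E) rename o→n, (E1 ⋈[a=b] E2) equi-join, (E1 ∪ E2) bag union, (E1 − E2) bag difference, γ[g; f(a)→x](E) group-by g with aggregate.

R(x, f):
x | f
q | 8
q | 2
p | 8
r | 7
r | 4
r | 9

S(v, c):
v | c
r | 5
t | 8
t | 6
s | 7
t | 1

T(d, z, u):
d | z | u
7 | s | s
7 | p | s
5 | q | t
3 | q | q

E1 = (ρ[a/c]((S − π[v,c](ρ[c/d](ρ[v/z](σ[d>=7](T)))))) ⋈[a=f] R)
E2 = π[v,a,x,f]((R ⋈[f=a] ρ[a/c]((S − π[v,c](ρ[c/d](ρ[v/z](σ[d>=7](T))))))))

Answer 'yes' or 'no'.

E1 per-node cardinality:
  S → 5
  T → 4
  σ[d>=7](T) → 2
  ρ[v/z](σ[d>=7](T)) → 2
  ρ[c/d](ρ[v/z](σ[d>=7](T))) → 2
  π[v,c](ρ[c/d](ρ[v/z](σ[d>=7](T)))) → 2
  (S − π[v,c](ρ[c/d](ρ[v/z](σ[d>=7](T))))) → 4
  ρ[a/c]((S − π[v,c](ρ[c/d](ρ[v/z](σ[d>=7](T)))))) → 4
  R → 6
  (ρ[a/c]((S − π[v,c](ρ[c/d](ρ[v/z](σ[d>=7](T)))))) ⋈[a=f] R) → 2
E2 per-node cardinality:
  R → 6
  S → 5
  T → 4
  σ[d>=7](T) → 2
  ρ[v/z](σ[d>=7](T)) → 2
  ρ[c/d](ρ[v/z](σ[d>=7](T))) → 2
  π[v,c](ρ[c/d](ρ[v/z](σ[d>=7](T)))) → 2
  (S − π[v,c](ρ[c/d](ρ[v/z](σ[d>=7](T))))) → 4
  ρ[a/c]((S − π[v,c](ρ[c/d](ρ[v/z](σ[d>=7](T)))))) → 4
  (R ⋈[f=a] ρ[a/c]((S − π[v,c](ρ[c/d](ρ[v/z](σ[d>=7](T))))))) → 2
  π[v,a,x,f]((R ⋈[f=a] ρ[a/c]((S − π[v,c](ρ[c/d](ρ[v/z](σ[d>=7](T)))))))) → 2

E1 and E2 produce the same multiset:
v | a | x | f
t | 8 | p | 8
t | 8 | q | 8

yes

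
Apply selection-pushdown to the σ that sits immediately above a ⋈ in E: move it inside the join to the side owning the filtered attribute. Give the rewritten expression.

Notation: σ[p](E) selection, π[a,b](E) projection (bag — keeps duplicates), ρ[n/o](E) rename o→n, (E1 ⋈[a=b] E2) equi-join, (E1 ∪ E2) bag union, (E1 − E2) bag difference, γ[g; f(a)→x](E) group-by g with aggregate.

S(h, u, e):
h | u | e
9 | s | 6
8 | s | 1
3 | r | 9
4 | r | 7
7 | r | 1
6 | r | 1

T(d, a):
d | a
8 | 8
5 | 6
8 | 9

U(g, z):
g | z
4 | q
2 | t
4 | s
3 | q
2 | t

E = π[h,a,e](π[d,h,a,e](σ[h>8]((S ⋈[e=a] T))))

σ filters on h, owned by the left side.
E' = π[h,a,e](π[d,h,a,e]((σ[h>8](S) ⋈[e=a] T)))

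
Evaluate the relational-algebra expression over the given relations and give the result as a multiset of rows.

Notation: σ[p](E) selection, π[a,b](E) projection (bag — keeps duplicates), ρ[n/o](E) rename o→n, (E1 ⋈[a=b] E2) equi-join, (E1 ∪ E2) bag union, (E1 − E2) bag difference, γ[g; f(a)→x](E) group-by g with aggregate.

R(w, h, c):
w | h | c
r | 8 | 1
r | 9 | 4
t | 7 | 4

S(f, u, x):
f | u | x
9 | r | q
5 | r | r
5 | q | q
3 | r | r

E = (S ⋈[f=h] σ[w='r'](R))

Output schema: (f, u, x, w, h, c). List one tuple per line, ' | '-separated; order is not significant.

Per-node cardinality:
  S → 4
  R → 3
  σ[w='r'](R) → 2
  (S ⋈[f=h] σ[w='r'](R)) → 1

== RESULT ==
f | u | x | w | h | c
9 | r | q | r | 9 | 4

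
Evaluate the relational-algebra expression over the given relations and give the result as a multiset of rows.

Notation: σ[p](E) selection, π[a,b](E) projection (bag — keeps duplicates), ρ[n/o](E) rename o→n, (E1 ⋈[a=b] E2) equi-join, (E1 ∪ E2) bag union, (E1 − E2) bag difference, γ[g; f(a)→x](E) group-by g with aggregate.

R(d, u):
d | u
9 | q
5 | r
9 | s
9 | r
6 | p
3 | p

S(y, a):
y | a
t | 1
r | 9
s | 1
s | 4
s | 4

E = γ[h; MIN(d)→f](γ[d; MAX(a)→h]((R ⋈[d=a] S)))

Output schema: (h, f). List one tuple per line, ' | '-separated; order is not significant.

Row counts bottom-up:
  R → 6
  S → 5
  (R ⋈[d=a] S) → 3
  γ[d; MAX(a)→h]((R ⋈[d=a] S)) → 1
  γ[h; MIN(d)→f](γ[d; MAX(a)→h]((R ⋈[d=a] S))) → 1

== RESULT ==
h | f
9 | 9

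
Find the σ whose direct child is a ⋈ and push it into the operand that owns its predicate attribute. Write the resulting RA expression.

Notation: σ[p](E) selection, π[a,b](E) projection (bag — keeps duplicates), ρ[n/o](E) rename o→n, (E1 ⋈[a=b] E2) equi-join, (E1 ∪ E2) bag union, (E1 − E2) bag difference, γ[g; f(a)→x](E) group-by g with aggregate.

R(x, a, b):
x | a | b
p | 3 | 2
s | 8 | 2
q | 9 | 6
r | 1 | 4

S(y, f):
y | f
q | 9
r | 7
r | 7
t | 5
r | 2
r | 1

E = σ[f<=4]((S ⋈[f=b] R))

σ filters on f, owned by the left side.
E' = (σ[f<=4](S) ⋈[f=b] R)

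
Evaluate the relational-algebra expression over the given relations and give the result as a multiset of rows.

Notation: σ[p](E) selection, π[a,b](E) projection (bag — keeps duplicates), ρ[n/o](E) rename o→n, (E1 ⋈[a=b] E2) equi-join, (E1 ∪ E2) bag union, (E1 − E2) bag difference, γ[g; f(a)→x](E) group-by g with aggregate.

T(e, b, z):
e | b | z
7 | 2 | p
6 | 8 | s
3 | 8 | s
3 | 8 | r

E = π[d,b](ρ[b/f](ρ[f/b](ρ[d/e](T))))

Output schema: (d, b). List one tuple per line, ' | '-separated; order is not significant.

Row counts bottom-up:
  T → 4
  ρ[d/e](T) → 4
  ρ[f/b](ρ[d/e](T)) → 4
  ρ[b/f](ρ[f/b](ρ[d/e](T))) → 4
  π[d,b](ρ[b/f](ρ[f/b](ρ[d/e](T)))) → 4

== RESULT ==
d | b
3 | 8
3 | 8
6 | 8
7 | 2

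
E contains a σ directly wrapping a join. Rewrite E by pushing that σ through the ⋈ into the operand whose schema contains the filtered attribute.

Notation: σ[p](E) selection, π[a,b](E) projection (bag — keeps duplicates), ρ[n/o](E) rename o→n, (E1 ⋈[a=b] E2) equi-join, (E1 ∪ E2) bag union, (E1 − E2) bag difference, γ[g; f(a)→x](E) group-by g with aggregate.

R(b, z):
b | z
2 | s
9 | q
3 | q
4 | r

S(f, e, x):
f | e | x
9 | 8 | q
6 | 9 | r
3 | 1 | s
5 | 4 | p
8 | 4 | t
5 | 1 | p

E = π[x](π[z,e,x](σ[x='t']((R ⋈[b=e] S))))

σ filters on x, owned by the right side.
E' = π[x](π[z,e,x]((R ⋈[b=e] σ[x='t'](S))))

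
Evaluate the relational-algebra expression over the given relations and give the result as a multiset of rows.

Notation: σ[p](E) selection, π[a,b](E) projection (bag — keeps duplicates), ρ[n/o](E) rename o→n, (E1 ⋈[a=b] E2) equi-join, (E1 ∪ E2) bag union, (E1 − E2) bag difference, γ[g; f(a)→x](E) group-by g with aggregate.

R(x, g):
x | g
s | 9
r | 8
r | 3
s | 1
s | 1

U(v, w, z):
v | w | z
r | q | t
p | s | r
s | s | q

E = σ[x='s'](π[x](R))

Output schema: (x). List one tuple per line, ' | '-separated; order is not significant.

Per-node cardinality:
  R → 5
  π[x](R) → 5
  σ[x='s'](π[x](R)) → 3

== RESULT ==
x
s
s
s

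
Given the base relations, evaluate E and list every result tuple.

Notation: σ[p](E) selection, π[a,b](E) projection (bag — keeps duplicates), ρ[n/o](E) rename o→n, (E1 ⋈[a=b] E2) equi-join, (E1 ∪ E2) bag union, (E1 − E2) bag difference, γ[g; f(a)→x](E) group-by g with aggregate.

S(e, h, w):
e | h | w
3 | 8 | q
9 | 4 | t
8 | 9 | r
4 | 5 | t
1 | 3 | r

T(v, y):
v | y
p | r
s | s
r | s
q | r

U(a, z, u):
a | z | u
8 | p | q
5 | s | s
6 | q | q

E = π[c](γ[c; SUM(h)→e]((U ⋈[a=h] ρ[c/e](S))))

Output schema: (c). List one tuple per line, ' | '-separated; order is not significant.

Row counts bottom-up:
  U → 3
  S → 5
  ρ[c/e](S) → 5
  (U ⋈[a=h] ρ[c/e](S)) → 2
  γ[c; SUM(h)→e]((U ⋈[a=h] ρ[c/e](S))) → 2
  π[c](γ[c; SUM(h)→e]((U ⋈[a=h] ρ[c/e](S)))) → 2

== RESULT ==
c
3
4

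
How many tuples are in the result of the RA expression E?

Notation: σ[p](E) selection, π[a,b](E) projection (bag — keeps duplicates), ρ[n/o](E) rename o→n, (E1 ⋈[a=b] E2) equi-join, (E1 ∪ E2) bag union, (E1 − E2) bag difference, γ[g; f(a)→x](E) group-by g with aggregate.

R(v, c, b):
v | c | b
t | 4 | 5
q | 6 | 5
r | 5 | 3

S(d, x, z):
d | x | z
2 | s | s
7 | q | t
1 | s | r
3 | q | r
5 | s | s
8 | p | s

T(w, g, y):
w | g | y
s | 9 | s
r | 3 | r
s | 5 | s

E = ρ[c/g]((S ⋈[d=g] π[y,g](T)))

Per-node cardinality:
  S → 6
  T → 3
  π[y,g](T) → 3
  (S ⋈[d=g] π[y,g](T)) → 2
  ρ[c/g]((S ⋈[d=g] π[y,g](T))) → 2

|E| = 2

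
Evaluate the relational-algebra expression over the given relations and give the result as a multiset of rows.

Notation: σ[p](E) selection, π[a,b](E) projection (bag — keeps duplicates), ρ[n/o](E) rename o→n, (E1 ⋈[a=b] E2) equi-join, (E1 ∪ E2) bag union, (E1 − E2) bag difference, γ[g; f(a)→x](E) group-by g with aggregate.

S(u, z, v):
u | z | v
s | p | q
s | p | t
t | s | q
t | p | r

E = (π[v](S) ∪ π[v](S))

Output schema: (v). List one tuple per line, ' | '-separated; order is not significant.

Stepwise |·|:
  S → 4
  π[v](S) → 4
  S → 4
  π[v](S) → 4
  (π[v](S) ∪ π[v](S)) → 8

== RESULT ==
v
q
q
q
q
r
r
t
t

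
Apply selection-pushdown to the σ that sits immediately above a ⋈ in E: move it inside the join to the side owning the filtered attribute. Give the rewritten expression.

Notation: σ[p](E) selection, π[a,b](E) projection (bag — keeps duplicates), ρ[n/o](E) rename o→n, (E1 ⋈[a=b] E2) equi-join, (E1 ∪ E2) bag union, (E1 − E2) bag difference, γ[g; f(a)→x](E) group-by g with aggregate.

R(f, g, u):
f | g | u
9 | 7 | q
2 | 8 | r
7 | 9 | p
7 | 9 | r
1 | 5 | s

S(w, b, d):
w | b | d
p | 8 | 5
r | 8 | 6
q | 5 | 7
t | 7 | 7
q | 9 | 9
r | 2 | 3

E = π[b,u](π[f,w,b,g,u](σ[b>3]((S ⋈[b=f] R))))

σ filters on b, owned by the left side.
E' = π[b,u](π[f,w,b,g,u]((σ[b>3](S) ⋈[b=f] R)))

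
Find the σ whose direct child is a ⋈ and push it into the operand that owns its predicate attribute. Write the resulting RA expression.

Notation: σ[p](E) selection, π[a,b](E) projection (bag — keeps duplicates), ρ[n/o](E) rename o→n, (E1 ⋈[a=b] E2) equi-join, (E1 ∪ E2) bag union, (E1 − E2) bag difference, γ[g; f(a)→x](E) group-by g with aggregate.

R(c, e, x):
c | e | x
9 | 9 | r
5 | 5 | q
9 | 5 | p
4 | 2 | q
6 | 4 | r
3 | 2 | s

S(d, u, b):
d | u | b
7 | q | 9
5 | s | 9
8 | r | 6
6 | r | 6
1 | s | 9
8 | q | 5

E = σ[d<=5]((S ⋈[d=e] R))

σ filters on d, owned by the left side.
E' = (σ[d<=5](S) ⋈[d=e] R)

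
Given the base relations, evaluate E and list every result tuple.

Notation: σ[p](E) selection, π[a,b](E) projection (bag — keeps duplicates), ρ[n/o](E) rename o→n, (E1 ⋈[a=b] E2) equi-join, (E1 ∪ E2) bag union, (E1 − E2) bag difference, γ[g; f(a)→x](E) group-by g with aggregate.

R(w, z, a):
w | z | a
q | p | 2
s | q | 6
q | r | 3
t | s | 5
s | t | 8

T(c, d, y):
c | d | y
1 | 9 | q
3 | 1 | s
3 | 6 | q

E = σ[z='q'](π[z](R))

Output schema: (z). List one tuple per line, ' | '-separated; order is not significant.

Per-node cardinality:
  R → 5
  π[z](R) → 5
  σ[z='q'](π[z](R)) → 1

== RESULT ==
z
q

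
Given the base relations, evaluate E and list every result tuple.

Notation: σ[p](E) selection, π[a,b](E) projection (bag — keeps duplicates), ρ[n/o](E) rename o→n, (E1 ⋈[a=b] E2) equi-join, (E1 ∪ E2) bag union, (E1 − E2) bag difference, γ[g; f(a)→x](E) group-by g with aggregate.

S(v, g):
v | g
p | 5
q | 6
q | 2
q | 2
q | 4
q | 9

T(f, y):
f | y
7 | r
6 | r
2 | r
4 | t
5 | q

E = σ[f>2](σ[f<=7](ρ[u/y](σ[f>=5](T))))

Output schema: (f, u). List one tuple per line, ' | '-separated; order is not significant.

Stepwise |·|:
  T → 5
  σ[f>=5](T) → 3
  ρ[u/y](σ[f>=5](T)) → 3
  σ[f<=7](ρ[u/y](σ[f>=5](T))) → 3
  σ[f>2](σ[f<=7](ρ[u/y](σ[f>=5](T)))) → 3

== RESULT ==
f | u
5 | q
6 | r
7 | r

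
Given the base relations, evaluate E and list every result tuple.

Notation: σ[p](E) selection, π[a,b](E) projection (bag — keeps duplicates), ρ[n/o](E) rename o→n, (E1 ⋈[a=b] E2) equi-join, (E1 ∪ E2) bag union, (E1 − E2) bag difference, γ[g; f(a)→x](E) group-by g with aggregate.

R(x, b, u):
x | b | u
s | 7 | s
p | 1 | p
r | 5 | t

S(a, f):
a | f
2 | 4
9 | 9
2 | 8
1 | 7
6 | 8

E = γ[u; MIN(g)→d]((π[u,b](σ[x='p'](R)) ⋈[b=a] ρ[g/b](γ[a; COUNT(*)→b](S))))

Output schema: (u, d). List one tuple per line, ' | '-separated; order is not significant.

Stepwise |·|:
  R → 3
  σ[x='p'](R) → 1
  π[u,b](σ[x='p'](R)) → 1
  S → 5
  γ[a; COUNT(*)→b](S) → 4
  ρ[g/b](γ[a; COUNT(*)→b](S)) → 4
  (π[u,b](σ[x='p'](R)) ⋈[b=a] ρ[g/b](γ[a; COUNT(*)→b](S))) → 1
  γ[u; MIN(g)→d]((π[u,b](σ[x='p'](R)) ⋈[b=a] ρ[g/b](γ[a; COUNT(*)→b](S)))) → 1

== RESULT ==
u | d
p | 1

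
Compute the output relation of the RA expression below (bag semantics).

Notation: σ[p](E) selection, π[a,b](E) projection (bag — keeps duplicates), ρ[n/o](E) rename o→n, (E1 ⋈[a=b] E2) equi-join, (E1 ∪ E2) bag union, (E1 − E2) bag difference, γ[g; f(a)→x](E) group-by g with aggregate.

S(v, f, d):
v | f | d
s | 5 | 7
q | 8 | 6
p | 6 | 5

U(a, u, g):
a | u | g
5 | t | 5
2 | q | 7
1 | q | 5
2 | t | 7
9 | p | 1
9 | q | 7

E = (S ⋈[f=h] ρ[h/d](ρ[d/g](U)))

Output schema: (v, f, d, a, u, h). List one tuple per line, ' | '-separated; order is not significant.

Subexpression sizes:
  S → 3
  U → 6
  ρ[d/g](U) → 6
  ρ[h/d](ρ[d/g](U)) → 6
  (S ⋈[f=h] ρ[h/d](ρ[d/g](U))) → 2

== RESULT ==
v | f | d | a | u | h
s | 5 | 7 | 1 | q | 5
s | 5 | 7 | 5 | t | 5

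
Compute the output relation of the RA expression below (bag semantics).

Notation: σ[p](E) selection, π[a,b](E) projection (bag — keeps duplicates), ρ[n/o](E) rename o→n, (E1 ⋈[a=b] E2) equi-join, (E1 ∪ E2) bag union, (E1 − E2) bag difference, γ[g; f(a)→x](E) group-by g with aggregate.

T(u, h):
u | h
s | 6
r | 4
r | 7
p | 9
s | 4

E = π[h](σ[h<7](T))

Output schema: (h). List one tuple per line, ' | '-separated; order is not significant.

Stepwise |·|:
  T → 5
  σ[h<7](T) → 3
  π[h](σ[h<7](T)) → 3

== RESULT ==
h
4
4
6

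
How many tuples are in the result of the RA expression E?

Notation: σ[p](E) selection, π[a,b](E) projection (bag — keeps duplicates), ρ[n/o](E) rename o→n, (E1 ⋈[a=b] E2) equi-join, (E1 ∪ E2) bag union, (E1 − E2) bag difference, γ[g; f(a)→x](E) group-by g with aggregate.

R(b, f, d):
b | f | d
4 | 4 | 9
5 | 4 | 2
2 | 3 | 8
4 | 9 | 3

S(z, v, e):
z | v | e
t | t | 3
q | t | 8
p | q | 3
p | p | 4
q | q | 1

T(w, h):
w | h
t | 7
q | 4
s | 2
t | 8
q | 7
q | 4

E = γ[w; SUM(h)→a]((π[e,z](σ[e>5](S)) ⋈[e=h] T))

Row counts bottom-up:
  S → 5
  σ[e>5](S) → 1
  π[e,z](σ[e>5](S)) → 1
  T → 6
  (π[e,z](σ[e>5](S)) ⋈[e=h] T) → 1
  γ[w; SUM(h)→a]((π[e,z](σ[e>5](S)) ⋈[e=h] T)) → 1

|E| = 1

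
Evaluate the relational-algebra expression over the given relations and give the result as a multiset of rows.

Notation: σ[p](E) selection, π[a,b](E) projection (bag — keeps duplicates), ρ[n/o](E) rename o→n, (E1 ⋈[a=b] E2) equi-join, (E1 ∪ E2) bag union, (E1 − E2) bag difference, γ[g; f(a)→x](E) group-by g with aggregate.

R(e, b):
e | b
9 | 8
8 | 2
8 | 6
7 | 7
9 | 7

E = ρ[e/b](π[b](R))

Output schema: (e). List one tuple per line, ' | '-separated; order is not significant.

Row counts bottom-up:
  R → 5
  π[b](R) → 5
  ρ[e/b](π[b](R)) → 5

== RESULT ==
e
2
6
7
7
8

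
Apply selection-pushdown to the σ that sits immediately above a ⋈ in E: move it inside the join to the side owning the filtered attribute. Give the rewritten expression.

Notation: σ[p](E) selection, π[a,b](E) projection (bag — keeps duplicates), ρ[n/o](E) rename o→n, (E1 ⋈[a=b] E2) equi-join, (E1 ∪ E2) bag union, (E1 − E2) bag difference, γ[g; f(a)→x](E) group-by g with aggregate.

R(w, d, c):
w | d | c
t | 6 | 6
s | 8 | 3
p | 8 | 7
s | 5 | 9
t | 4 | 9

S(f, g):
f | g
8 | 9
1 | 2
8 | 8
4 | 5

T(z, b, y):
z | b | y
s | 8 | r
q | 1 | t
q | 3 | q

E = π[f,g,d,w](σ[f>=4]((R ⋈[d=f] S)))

σ filters on f, owned by the right side.
E' = π[f,g,d,w]((R ⋈[d=f] σ[f>=4](S)))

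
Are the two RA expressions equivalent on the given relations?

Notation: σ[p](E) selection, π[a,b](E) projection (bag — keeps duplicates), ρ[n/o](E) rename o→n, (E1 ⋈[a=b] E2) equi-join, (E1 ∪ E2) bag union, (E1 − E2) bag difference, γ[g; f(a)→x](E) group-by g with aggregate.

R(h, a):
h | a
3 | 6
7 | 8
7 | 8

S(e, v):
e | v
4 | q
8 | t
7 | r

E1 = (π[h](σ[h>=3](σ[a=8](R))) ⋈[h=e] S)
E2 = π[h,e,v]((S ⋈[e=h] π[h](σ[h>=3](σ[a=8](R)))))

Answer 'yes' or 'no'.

E1 stepwise |·|:
  R → 3
  σ[a=8](R) → 2
  σ[h>=3](σ[a=8](R)) → 2
  π[h](σ[h>=3](σ[a=8](R))) → 2
  S → 3
  (π[h](σ[h>=3](σ[a=8](R))) ⋈[h=e] S) → 2
E2 stepwise |·|:
  S → 3
  R → 3
  σ[a=8](R) → 2
  σ[h>=3](σ[a=8](R)) → 2
  π[h](σ[h>=3](σ[a=8](R))) → 2
  (S ⋈[e=h] π[h](σ[h>=3](σ[a=8](R)))) → 2
  π[h,e,v]((S ⋈[e=h] π[h](σ[h>=3](σ[a=8](R))))) → 2

E1 and E2 produce the same multiset:
h | e | v
7 | 7 | r
7 | 7 | r

yes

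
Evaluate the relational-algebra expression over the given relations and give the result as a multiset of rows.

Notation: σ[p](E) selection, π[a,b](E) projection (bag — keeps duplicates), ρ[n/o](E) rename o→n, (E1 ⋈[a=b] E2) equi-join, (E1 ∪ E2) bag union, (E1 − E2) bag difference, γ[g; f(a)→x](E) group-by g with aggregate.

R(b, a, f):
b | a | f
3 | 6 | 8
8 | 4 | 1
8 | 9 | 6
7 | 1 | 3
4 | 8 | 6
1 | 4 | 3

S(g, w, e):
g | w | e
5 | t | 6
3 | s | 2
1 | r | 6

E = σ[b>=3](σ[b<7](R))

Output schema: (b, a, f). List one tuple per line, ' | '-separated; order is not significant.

Subexpression sizes:
  R → 6
  σ[b<7](R) → 3
  σ[b>=3](σ[b<7](R)) → 2

== RESULT ==
b | a | f
3 | 6 | 8
4 | 8 | 6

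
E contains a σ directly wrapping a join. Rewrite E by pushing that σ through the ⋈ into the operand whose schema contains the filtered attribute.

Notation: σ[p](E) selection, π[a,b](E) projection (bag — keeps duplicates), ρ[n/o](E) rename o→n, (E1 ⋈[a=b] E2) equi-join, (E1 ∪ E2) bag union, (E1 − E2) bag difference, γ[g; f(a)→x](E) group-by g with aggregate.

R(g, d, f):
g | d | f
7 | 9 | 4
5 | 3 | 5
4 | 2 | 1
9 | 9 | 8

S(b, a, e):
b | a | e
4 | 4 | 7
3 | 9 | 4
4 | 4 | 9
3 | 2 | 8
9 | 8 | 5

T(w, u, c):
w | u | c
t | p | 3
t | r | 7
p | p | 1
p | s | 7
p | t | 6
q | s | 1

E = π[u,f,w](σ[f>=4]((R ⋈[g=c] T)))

σ filters on f, owned by the left side.
E' = π[u,f,w]((σ[f>=4](R) ⋈[g=c] T))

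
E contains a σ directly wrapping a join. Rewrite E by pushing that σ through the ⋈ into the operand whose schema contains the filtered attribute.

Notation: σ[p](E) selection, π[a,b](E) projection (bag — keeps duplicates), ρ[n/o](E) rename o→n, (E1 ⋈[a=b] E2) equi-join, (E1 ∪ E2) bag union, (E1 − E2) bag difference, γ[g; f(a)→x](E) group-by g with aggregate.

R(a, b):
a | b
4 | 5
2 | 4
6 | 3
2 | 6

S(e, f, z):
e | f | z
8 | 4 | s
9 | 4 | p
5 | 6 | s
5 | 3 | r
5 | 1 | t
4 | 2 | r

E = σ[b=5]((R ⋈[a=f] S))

σ filters on b, owned by the left side.
E' = (σ[b=5](R) ⋈[a=f] S)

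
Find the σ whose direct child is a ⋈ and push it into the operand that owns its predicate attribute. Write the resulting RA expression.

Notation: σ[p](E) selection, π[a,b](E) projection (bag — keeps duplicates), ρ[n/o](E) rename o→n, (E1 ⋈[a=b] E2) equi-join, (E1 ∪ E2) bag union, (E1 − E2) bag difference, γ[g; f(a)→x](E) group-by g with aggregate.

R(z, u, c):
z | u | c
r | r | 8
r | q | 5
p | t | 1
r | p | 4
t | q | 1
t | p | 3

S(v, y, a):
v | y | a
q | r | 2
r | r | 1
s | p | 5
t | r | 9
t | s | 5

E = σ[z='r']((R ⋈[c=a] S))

σ filters on z, owned by the left side.
E' = (σ[z='r'](R) ⋈[c=a] S)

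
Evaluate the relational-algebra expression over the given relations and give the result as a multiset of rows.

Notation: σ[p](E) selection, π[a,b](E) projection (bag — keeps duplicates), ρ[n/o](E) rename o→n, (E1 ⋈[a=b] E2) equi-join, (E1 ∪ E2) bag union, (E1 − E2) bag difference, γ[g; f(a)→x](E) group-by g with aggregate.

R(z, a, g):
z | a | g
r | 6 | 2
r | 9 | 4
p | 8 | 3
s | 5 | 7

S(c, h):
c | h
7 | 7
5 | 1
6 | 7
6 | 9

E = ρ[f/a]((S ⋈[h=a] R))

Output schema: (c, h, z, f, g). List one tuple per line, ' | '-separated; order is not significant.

Row counts bottom-up:
  S → 4
  R → 4
  (S ⋈[h=a] R) → 1
  ρ[f/a]((S ⋈[h=a] R)) → 1

== RESULT ==
c | h | z | f | g
6 | 9 | r | 9 | 4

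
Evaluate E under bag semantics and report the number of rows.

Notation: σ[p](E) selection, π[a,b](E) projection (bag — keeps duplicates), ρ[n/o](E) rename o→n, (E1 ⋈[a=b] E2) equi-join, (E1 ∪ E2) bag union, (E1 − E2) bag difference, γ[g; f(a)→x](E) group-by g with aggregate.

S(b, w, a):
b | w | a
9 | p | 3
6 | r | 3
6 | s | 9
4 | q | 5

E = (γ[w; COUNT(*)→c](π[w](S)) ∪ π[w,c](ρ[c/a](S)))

Row counts bottom-up:
  S → 4
  π[w](S) → 4
  γ[w; COUNT(*)→c](π[w](S)) → 4
  S → 4
  ρ[c/a](S) → 4
  π[w,c](ρ[c/a](S)) → 4
  (γ[w; COUNT(*)→c](π[w](S)) ∪ π[w,c](ρ[c/a](S))) → 8

|E| = 8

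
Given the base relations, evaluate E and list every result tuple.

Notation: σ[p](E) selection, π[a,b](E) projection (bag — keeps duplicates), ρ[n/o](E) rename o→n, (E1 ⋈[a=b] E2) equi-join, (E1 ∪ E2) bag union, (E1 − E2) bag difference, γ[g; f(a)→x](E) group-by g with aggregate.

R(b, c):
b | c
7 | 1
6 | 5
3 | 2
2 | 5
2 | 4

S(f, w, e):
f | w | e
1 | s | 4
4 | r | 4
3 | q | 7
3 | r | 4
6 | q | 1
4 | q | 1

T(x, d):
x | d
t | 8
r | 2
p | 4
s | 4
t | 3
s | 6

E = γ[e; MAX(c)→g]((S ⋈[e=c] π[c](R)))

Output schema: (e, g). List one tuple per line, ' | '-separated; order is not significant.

Stepwise |·|:
  S → 6
  R → 5
  π[c](R) → 5
  (S ⋈[e=c] π[c](R)) → 5
  γ[e; MAX(c)→g]((S ⋈[e=c] π[c](R))) → 2

== RESULT ==
e | g
1 | 1
4 | 4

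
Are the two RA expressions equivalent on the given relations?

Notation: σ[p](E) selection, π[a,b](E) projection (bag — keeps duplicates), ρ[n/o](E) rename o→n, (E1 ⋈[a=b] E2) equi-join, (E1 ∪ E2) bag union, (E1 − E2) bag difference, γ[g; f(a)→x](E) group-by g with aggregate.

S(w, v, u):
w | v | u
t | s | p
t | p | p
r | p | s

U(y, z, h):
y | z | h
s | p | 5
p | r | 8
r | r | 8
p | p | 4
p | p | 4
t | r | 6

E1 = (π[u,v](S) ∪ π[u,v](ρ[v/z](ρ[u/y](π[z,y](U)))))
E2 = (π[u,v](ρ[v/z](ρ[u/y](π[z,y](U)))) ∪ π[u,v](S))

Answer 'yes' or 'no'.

E1 per-node cardinality:
  S → 3
  π[u,v](S) → 3
  U → 6
  π[z,y](U) → 6
  ρ[u/y](π[z,y](U)) → 6
  ρ[v/z](ρ[u/y](π[z,y](U))) → 6
  π[u,v](ρ[v/z](ρ[u/y](π[z,y](U)))) → 6
  (π[u,v](S) ∪ π[u,v](ρ[v/z](ρ[u/y](π[z,y](U))))) → 9
E2 per-node cardinality:
  U → 6
  π[z,y](U) → 6
  ρ[u/y](π[z,y](U)) → 6
  ρ[v/z](ρ[u/y](π[z,y](U))) → 6
  π[u,v](ρ[v/z](ρ[u/y](π[z,y](U)))) → 6
  S → 3
  π[u,v](S) → 3
  (π[u,v](ρ[v/z](ρ[u/y](π[z,y](U)))) ∪ π[u,v](S)) → 9

E1 and E2 produce the same multiset:
u | v
p | p
p | p
p | p
p | r
p | s
r | r
s | p
s | p
t | r

yes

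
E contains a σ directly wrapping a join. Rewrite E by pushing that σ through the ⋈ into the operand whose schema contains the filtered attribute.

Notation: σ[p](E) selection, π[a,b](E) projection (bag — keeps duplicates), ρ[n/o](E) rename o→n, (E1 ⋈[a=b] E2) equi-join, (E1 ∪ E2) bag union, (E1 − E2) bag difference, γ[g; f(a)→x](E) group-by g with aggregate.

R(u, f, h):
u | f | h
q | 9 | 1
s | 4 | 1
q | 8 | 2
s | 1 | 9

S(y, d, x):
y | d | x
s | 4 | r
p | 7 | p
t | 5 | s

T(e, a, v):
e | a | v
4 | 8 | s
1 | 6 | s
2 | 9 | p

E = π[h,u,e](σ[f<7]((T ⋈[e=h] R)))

σ filters on f, owned by the right side.
E' = π[h,u,e]((T ⋈[e=h] σ[f<7](R)))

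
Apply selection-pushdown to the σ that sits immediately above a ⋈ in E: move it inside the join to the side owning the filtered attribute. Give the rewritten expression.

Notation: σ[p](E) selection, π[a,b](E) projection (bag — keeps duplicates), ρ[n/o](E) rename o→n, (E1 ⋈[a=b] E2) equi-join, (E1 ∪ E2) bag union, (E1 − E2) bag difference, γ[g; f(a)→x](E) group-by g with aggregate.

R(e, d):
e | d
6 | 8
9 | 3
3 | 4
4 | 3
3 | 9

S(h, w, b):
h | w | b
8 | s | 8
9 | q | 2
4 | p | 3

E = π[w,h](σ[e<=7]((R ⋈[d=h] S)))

σ filters on e, owned by the left side.
E' = π[w,h]((σ[e<=7](R) ⋈[d=h] S))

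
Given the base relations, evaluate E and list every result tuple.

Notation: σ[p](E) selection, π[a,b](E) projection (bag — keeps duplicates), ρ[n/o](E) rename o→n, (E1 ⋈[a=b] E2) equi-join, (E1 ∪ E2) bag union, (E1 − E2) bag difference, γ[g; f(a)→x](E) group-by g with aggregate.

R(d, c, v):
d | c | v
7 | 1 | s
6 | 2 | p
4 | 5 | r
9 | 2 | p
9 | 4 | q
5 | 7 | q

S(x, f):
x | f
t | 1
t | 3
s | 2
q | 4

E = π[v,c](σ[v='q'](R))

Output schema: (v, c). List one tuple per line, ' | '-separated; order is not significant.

Subexpression sizes:
  R → 6
  σ[v='q'](R) → 2
  π[v,c](σ[v='q'](R)) → 2

== RESULT ==
v | c
q | 4
q | 7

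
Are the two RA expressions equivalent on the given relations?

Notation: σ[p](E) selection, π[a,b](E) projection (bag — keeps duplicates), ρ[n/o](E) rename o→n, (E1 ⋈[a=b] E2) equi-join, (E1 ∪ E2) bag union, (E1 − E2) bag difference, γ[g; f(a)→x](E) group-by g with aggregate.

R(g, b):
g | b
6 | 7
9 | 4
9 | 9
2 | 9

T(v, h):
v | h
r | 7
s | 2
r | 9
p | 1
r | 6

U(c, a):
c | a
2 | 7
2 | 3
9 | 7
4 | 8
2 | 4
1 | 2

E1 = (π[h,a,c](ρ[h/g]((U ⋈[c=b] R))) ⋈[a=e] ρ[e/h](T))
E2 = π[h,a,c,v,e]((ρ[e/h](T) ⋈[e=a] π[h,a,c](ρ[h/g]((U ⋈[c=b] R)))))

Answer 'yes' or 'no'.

E1 subexpression sizes:
  U → 6
  R → 4
  (U ⋈[c=b] R) → 3
  ρ[h/g]((U ⋈[c=b] R)) → 3
  π[h,a,c](ρ[h/g]((U ⋈[c=b] R))) → 3
  T → 5
  ρ[e/h](T) → 5
  (π[h,a,c](ρ[h/g]((U ⋈[c=b] R))) ⋈[a=e] ρ[e/h](T)) → 2
E2 subexpression sizes:
  T → 5
  ρ[e/h](T) → 5
  U → 6
  R → 4
  (U ⋈[c=b] R) → 3
  ρ[h/g]((U ⋈[c=b] R)) → 3
  π[h,a,c](ρ[h/g]((U ⋈[c=b] R))) → 3
  (ρ[e/h](T) ⋈[e=a] π[h,a,c](ρ[h/g]((U ⋈[c=b] R)))) → 2
  π[h,a,c,v,e]((ρ[e/h](T) ⋈[e=a] π[h,a,c](ρ[h/g]((U ⋈[c=b] R))))) → 2

E1 and E2 produce the same multiset:
h | a | c | v | e
2 | 7 | 9 | r | 7
9 | 7 | 9 | r | 7

yes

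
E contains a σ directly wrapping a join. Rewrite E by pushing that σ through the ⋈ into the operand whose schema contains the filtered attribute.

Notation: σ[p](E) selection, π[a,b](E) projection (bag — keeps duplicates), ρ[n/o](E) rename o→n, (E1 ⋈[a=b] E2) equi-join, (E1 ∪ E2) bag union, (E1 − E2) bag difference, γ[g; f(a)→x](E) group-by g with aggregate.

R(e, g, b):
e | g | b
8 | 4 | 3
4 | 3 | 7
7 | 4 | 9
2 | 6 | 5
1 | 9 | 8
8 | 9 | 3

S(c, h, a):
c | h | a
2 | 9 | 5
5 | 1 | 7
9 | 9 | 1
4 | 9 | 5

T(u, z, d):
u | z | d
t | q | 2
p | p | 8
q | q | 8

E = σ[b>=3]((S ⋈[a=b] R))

σ filters on b, owned by the right side.
E' = (S ⋈[a=b] σ[b>=3](R))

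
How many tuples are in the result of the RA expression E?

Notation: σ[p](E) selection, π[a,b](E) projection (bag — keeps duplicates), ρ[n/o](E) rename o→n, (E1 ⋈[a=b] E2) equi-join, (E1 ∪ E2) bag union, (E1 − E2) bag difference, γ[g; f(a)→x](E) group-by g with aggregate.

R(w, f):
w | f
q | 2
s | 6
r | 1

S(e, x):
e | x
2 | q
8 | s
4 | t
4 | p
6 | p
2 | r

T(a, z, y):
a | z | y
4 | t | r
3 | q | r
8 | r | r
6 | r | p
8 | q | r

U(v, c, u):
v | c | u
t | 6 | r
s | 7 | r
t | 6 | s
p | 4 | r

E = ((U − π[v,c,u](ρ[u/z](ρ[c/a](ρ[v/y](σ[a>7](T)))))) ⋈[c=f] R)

Subexpression sizes:
  U → 4
  T → 5
  σ[a>7](T) → 2
  ρ[v/y](σ[a>7](T)) → 2
  ρ[c/a](ρ[v/y](σ[a>7](T))) → 2
  ρ[u/z](ρ[c/a](ρ[v/y](σ[a>7](T)))) → 2
  π[v,c,u](ρ[u/z](ρ[c/a](ρ[v/y](σ[a>7](T))))) → 2
  (U − π[v,c,u](ρ[u/z](ρ[c/a](ρ[v/y](σ[a>7](T)))))) → 4
  R → 3
  ((U − π[v,c,u](ρ[u/z](ρ[c/a](ρ[v/y](σ[a>7](T)))))) ⋈[c=f] R) → 2

|E| = 2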